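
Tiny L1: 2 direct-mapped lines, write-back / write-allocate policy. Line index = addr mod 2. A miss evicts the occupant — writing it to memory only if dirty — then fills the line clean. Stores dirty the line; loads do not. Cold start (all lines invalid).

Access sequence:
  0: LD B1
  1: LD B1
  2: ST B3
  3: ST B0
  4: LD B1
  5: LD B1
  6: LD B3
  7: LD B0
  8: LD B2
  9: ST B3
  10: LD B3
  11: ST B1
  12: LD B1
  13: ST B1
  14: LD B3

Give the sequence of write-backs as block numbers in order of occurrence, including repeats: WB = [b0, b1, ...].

WB = [3, 0, 3, 1]

0: R B1 -> L1 miss  d=-]
1: R B1 -> L1 hit  d=-]
2: W B3 -> L1 miss  d=D]
3: W B0 -> L0 miss  d=D]
4: R B1 -> L1 miss wb->B3  d=-]
5: R B1 -> L1 hit  d=-]
6: R B3 -> L1 miss  d=-]
7: R B0 -> L0 hit  d=D]
8: R B2 -> L0 miss wb->B0  d=-]
9: W B3 -> L1 hit  d=D]
10: R B3 -> L1 hit  d=D]
11: W B1 -> L1 miss wb->B3  d=D]
12: R B1 -> L1 hit  d=D]
13: W B1 -> L1 hit  d=D]
14: R B3 -> L1 miss wb->B1  d=-]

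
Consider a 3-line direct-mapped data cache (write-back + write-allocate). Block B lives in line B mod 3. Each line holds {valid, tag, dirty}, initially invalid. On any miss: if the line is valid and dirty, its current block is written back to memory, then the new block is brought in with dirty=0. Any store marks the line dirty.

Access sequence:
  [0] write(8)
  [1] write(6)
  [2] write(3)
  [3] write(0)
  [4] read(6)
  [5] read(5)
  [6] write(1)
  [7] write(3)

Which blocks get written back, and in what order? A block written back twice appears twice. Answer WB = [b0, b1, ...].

WB = [6, 3, 0, 8]

  0 | W B8 → L2 miss [D]
  1 | W B6 → L0 miss [D]
  2 | W B3 → L0 miss wb→B6 [D]
  3 | W B0 → L0 miss wb→B3 [D]
  4 | R B6 → L0 miss wb→B0 [-]
  5 | R B5 → L2 miss wb→B8 [-]
  6 | W B1 → L1 miss [D]
  7 | W B3 → L0 miss [D]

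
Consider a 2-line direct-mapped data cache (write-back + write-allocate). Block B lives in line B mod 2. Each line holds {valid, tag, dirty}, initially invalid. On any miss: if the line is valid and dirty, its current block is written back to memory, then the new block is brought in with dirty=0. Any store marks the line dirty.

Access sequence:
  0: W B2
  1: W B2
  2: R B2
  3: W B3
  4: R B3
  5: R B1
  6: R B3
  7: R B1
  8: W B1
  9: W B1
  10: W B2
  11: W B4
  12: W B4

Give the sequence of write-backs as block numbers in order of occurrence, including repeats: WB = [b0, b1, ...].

WB = [3, 2]

0: W B2 -> L0 miss  d=D]
1: W B2 -> L0 hit  d=D]
2: R B2 -> L0 hit  d=D]
3: W B3 -> L1 miss  d=D]
4: R B3 -> L1 hit  d=D]
5: R B1 -> L1 miss wb->B3  d=-]
6: R B3 -> L1 miss  d=-]
7: R B1 -> L1 miss  d=-]
8: W B1 -> L1 hit  d=D]
9: W B1 -> L1 hit  d=D]
10: W B2 -> L0 hit  d=D]
11: W B4 -> L0 miss wb->B2  d=D]
12: W B4 -> L0 hit  d=D]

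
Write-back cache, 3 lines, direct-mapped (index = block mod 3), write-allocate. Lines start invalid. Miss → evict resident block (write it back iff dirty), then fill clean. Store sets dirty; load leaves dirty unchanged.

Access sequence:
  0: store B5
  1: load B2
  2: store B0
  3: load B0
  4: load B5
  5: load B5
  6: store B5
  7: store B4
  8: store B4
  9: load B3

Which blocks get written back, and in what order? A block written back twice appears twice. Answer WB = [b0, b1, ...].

0: W B5 → L2 miss [D]
1: R B2 → L2 miss wb→B5 [-]
2: W B0 → L0 miss [D]
3: R B0 → L0 hit [D]
4: R B5 → L2 miss [-]
5: R B5 → L2 hit [-]
6: W B5 → L2 hit [D]
7: W B4 → L1 miss [D]
8: W B4 → L1 hit [D]
9: R B3 → L0 miss wb→B0 [-]

WB = [5, 0]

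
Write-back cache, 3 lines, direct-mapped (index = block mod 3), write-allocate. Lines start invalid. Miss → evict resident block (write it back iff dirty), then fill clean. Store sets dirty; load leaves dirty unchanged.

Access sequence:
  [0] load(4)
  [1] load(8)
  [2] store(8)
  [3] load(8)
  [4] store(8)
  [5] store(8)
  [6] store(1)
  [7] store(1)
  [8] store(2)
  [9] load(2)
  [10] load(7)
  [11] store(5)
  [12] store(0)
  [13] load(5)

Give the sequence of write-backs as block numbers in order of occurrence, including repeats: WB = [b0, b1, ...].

WB = [8, 1, 2]

0: R B4 -> L1 miss  d=-]
1: R B8 -> L2 miss  d=-]
2: W B8 -> L2 hit  d=D]
3: R B8 -> L2 hit  d=D]
4: W B8 -> L2 hit  d=D]
5: W B8 -> L2 hit  d=D]
6: W B1 -> L1 miss  d=D]
7: W B1 -> L1 hit  d=D]
8: W B2 -> L2 miss wb->B8  d=D]
9: R B2 -> L2 hit  d=D]
10: R B7 -> L1 miss wb->B1  d=-]
11: W B5 -> L2 miss wb->B2  d=D]
12: W B0 -> L0 miss  d=D]
13: R B5 -> L2 hit  d=D]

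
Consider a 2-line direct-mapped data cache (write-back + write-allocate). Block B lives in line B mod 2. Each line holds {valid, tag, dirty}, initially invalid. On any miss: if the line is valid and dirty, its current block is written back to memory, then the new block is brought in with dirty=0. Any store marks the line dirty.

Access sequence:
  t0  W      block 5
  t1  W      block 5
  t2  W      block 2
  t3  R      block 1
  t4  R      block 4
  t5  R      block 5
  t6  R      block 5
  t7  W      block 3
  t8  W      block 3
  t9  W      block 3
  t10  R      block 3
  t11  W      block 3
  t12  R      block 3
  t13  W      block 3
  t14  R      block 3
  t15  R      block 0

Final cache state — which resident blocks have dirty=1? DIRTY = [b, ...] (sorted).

  0 | W B5 → L1 miss [D]
  1 | W B5 → L1 hit [D]
  2 | W B2 → L0 miss [D]
  3 | R B1 → L1 miss wb→B5 [-]
  4 | R B4 → L0 miss wb→B2 [-]
  5 | R B5 → L1 miss [-]
  6 | R B5 → L1 hit [-]
  7 | W B3 → L1 miss [D]
  8 | W B3 → L1 hit [D]
  9 | W B3 → L1 hit [D]
  10 | R B3 → L1 hit [D]
  11 | W B3 → L1 hit [D]
  12 | R B3 → L1 hit [D]
  13 | W B3 → L1 hit [D]
  14 | R B3 → L1 hit [D]
  15 | R B0 → L0 miss [-]

DIRTY = [3]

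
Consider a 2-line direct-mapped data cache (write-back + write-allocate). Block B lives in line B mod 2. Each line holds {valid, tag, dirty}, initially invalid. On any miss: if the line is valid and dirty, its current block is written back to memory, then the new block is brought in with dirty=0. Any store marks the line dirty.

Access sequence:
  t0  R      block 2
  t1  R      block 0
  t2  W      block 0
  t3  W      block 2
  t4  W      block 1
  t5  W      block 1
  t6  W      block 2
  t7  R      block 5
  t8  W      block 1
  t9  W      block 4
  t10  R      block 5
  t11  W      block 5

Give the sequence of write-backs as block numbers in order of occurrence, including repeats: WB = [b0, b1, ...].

WB = [0, 1, 2, 1]

0: R B2 -> L0 miss  d=-]
1: R B0 -> L0 miss  d=-]
2: W B0 -> L0 hit  d=D]
3: W B2 -> L0 miss wb->B0  d=D]
4: W B1 -> L1 miss  d=D]
5: W B1 -> L1 hit  d=D]
6: W B2 -> L0 hit  d=D]
7: R B5 -> L1 miss wb->B1  d=-]
8: W B1 -> L1 miss  d=D]
9: W B4 -> L0 miss wb->B2  d=D]
10: R B5 -> L1 miss wb->B1  d=-]
11: W B5 -> L1 hit  d=D]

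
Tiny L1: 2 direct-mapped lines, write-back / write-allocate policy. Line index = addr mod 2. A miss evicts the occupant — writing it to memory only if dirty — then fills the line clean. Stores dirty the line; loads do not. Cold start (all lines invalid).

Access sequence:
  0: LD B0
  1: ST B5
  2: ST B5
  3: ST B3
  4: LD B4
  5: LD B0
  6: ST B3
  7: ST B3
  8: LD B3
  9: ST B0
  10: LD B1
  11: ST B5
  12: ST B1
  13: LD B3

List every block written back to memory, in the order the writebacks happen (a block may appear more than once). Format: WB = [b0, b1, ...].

  0 | R B0 → L0 miss [-]
  1 | W B5 → L1 miss [D]
  2 | W B5 → L1 hit [D]
  3 | W B3 → L1 miss wb→B5 [D]
  4 | R B4 → L0 miss [-]
  5 | R B0 → L0 miss [-]
  6 | W B3 → L1 hit [D]
  7 | W B3 → L1 hit [D]
  8 | R B3 → L1 hit [D]
  9 | W B0 → L0 hit [D]
  10 | R B1 → L1 miss wb→B3 [-]
  11 | W B5 → L1 miss [D]
  12 | W B1 → L1 miss wb→B5 [D]
  13 | R B3 → L1 miss wb→B1 [-]

WB = [5, 3, 5, 1]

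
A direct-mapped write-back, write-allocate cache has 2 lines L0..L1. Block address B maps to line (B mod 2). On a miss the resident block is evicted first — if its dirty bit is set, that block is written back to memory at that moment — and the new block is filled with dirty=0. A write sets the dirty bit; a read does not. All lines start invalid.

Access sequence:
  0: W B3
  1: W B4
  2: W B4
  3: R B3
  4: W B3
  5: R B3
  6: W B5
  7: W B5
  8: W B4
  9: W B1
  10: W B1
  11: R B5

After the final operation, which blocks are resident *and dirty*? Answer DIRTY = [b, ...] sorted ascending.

  0 | W B3 → L1 miss [D]
  1 | W B4 → L0 miss [D]
  2 | W B4 → L0 hit [D]
  3 | R B3 → L1 hit [D]
  4 | W B3 → L1 hit [D]
  5 | R B3 → L1 hit [D]
  6 | W B5 → L1 miss wb→B3 [D]
  7 | W B5 → L1 hit [D]
  8 | W B4 → L0 hit [D]
  9 | W B1 → L1 miss wb→B5 [D]
  10 | W B1 → L1 hit [D]
  11 | R B5 → L1 miss wb→B1 [-]

DIRTY = [4]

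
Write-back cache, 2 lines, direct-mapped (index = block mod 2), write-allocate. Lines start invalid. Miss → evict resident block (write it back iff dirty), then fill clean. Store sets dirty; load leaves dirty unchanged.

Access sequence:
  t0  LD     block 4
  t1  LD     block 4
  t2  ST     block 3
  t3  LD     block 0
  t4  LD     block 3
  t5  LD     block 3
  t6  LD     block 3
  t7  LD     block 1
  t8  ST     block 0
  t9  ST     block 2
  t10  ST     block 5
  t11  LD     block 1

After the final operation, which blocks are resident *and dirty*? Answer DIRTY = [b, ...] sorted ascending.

0: R B4 → L0 miss [-]
1: R B4 → L0 hit [-]
2: W B3 → L1 miss [D]
3: R B0 → L0 miss [-]
4: R B3 → L1 hit [D]
5: R B3 → L1 hit [D]
6: R B3 → L1 hit [D]
7: R B1 → L1 miss wb→B3 [-]
8: W B0 → L0 hit [D]
9: W B2 → L0 miss wb→B0 [D]
10: W B5 → L1 miss [D]
11: R B1 → L1 miss wb→B5 [-]

DIRTY = [2]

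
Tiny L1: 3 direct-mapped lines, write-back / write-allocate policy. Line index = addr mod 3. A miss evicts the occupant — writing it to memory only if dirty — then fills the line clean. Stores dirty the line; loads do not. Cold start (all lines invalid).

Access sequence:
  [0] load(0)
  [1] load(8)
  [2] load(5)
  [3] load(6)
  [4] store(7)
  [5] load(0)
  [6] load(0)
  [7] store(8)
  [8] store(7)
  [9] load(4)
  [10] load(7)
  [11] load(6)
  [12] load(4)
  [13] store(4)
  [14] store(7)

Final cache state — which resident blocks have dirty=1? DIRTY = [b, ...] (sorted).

0: R B0 → L0 miss [-]
1: R B8 → L2 miss [-]
2: R B5 → L2 miss [-]
3: R B6 → L0 miss [-]
4: W B7 → L1 miss [D]
5: R B0 → L0 miss [-]
6: R B0 → L0 hit [-]
7: W B8 → L2 miss [D]
8: W B7 → L1 hit [D]
9: R B4 → L1 miss wb→B7 [-]
10: R B7 → L1 miss [-]
11: R B6 → L0 miss [-]
12: R B4 → L1 miss [-]
13: W B4 → L1 hit [D]
14: W B7 → L1 miss wb→B4 [D]

DIRTY = [7, 8]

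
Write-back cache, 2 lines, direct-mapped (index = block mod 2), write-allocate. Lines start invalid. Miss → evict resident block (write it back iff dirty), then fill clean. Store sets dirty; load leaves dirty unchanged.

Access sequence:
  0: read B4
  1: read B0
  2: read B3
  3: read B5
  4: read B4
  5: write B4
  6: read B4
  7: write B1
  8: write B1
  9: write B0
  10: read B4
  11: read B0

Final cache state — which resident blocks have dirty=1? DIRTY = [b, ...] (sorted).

DIRTY = [1]

0: R B4 -> L0 miss  d=-]
1: R B0 -> L0 miss  d=-]
2: R B3 -> L1 miss  d=-]
3: R B5 -> L1 miss  d=-]
4: R B4 -> L0 miss  d=-]
5: W B4 -> L0 hit  d=D]
6: R B4 -> L0 hit  d=D]
7: W B1 -> L1 miss  d=D]
8: W B1 -> L1 hit  d=D]
9: W B0 -> L0 miss wb->B4  d=D]
10: R B4 -> L0 miss wb->B0  d=-]
11: R B0 -> L0 miss  d=-]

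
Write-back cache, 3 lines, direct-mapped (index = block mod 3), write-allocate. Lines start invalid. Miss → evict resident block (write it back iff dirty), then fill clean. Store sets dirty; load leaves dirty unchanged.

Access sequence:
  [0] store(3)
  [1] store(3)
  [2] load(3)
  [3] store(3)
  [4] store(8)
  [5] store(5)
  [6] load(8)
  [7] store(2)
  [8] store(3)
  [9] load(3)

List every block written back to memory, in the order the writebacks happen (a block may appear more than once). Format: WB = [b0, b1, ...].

WB = [8, 5]

  0 | W B3 → L0 miss [D]
  1 | W B3 → L0 hit [D]
  2 | R B3 → L0 hit [D]
  3 | W B3 → L0 hit [D]
  4 | W B8 → L2 miss [D]
  5 | W B5 → L2 miss wb→B8 [D]
  6 | R B8 → L2 miss wb→B5 [-]
  7 | W B2 → L2 miss [D]
  8 | W B3 → L0 hit [D]
  9 | R B3 → L0 hit [D]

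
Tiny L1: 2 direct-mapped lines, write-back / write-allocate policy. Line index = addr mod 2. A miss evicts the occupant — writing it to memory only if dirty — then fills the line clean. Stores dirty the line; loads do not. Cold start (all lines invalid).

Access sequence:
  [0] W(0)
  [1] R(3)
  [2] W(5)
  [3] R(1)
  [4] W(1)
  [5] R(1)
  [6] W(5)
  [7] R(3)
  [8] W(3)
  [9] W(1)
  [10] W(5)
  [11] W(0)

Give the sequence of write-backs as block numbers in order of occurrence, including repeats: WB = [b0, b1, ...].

WB = [5, 1, 5, 3, 1]

  0 | W B0 → L0 miss [D]
  1 | R B3 → L1 miss [-]
  2 | W B5 → L1 miss [D]
  3 | R B1 → L1 miss wb→B5 [-]
  4 | W B1 → L1 hit [D]
  5 | R B1 → L1 hit [D]
  6 | W B5 → L1 miss wb→B1 [D]
  7 | R B3 → L1 miss wb→B5 [-]
  8 | W B3 → L1 hit [D]
  9 | W B1 → L1 miss wb→B3 [D]
  10 | W B5 → L1 miss wb→B1 [D]
  11 | W B0 → L0 hit [D]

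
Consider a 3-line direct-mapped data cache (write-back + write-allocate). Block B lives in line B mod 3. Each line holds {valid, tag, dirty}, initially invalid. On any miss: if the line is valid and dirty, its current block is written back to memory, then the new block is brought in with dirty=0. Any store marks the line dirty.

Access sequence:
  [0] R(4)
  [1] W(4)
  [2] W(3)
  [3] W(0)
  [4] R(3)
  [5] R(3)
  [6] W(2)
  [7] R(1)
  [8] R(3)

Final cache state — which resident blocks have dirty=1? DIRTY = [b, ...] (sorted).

0: R B4 -> L1 miss  d=-]
1: W B4 -> L1 hit  d=D]
2: W B3 -> L0 miss  d=D]
3: W B0 -> L0 miss wb->B3  d=D]
4: R B3 -> L0 miss wb->B0  d=-]
5: R B3 -> L0 hit  d=-]
6: W B2 -> L2 miss  d=D]
7: R B1 -> L1 miss wb->B4  d=-]
8: R B3 -> L0 hit  d=-]

DIRTY = [2]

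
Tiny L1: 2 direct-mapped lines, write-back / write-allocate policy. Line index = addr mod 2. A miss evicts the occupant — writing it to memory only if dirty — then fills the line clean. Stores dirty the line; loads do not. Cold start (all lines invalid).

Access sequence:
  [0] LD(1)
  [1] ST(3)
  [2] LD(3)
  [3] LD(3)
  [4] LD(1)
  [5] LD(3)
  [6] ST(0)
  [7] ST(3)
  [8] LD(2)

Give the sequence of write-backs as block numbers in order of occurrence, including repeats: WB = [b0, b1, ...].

WB = [3, 0]

  0 | R B1 → L1 miss [-]
  1 | W B3 → L1 miss [D]
  2 | R B3 → L1 hit [D]
  3 | R B3 → L1 hit [D]
  4 | R B1 → L1 miss wb→B3 [-]
  5 | R B3 → L1 miss [-]
  6 | W B0 → L0 miss [D]
  7 | W B3 → L1 hit [D]
  8 | R B2 → L0 miss wb→B0 [-]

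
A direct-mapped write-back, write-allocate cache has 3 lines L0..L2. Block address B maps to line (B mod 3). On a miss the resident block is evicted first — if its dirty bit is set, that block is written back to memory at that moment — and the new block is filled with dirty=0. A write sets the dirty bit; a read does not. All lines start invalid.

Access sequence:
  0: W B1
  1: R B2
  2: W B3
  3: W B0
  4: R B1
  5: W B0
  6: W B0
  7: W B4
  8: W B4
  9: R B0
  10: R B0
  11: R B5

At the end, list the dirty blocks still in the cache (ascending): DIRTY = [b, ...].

DIRTY = [0, 4]

  0 | W B1 → L1 miss [D]
  1 | R B2 → L2 miss [-]
  2 | W B3 → L0 miss [D]
  3 | W B0 → L0 miss wb→B3 [D]
  4 | R B1 → L1 hit [D]
  5 | W B0 → L0 hit [D]
  6 | W B0 → L0 hit [D]
  7 | W B4 → L1 miss wb→B1 [D]
  8 | W B4 → L1 hit [D]
  9 | R B0 → L0 hit [D]
  10 | R B0 → L0 hit [D]
  11 | R B5 → L2 miss [-]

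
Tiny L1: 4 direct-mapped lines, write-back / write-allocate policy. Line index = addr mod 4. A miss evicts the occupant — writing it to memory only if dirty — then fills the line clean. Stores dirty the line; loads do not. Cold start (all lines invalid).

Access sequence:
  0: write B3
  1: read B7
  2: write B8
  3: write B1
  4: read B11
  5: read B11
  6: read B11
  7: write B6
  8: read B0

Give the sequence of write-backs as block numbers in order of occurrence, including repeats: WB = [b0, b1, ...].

0: W B3 → L3 miss [D]
1: R B7 → L3 miss wb→B3 [-]
2: W B8 → L0 miss [D]
3: W B1 → L1 miss [D]
4: R B11 → L3 miss [-]
5: R B11 → L3 hit [-]
6: R B11 → L3 hit [-]
7: W B6 → L2 miss [D]
8: R B0 → L0 miss wb→B8 [-]

WB = [3, 8]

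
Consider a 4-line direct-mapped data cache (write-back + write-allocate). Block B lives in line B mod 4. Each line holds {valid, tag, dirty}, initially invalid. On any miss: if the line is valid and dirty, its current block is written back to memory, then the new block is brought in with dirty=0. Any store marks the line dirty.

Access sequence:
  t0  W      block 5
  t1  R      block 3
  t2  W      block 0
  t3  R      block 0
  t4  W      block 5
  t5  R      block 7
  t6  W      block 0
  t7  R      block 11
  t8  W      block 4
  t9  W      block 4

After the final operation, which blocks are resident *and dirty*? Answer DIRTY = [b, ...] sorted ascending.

DIRTY = [4, 5]

0: W B5 -> L1 miss  d=D]
1: R B3 -> L3 miss  d=-]
2: W B0 -> L0 miss  d=D]
3: R B0 -> L0 hit  d=D]
4: W B5 -> L1 hit  d=D]
5: R B7 -> L3 miss  d=-]
6: W B0 -> L0 hit  d=D]
7: R B11 -> L3 miss  d=-]
8: W B4 -> L0 miss wb->B0  d=D]
9: W B4 -> L0 hit  d=D]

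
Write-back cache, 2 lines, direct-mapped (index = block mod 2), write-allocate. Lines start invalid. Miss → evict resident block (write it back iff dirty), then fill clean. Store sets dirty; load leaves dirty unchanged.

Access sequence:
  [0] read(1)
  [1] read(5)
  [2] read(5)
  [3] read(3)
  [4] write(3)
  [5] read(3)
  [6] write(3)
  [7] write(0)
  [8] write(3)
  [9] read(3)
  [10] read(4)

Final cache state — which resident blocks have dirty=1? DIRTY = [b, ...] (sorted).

DIRTY = [3]

  0 | R B1 → L1 miss [-]
  1 | R B5 → L1 miss [-]
  2 | R B5 → L1 hit [-]
  3 | R B3 → L1 miss [-]
  4 | W B3 → L1 hit [D]
  5 | R B3 → L1 hit [D]
  6 | W B3 → L1 hit [D]
  7 | W B0 → L0 miss [D]
  8 | W B3 → L1 hit [D]
  9 | R B3 → L1 hit [D]
  10 | R B4 → L0 miss wb→B0 [-]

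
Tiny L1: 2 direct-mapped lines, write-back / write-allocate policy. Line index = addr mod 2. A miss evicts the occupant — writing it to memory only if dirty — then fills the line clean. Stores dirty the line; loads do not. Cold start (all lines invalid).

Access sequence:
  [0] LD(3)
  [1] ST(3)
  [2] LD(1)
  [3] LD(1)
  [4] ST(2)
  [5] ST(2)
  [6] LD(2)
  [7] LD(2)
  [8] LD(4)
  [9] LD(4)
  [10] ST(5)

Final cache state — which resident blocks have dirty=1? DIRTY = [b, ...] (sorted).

DIRTY = [5]

0: R B3 → L1 miss [-]
1: W B3 → L1 hit [D]
2: R B1 → L1 miss wb→B3 [-]
3: R B1 → L1 hit [-]
4: W B2 → L0 miss [D]
5: W B2 → L0 hit [D]
6: R B2 → L0 hit [D]
7: R B2 → L0 hit [D]
8: R B4 → L0 miss wb→B2 [-]
9: R B4 → L0 hit [-]
10: W B5 → L1 miss [D]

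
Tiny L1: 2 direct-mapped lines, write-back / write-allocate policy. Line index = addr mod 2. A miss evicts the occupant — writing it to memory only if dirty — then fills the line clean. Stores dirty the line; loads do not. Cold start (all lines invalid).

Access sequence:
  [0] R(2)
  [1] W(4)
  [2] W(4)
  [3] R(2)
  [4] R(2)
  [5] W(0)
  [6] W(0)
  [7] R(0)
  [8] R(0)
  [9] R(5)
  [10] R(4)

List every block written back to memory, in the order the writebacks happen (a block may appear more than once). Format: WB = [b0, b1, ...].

0: R B2 -> L0 miss  d=-]
1: W B4 -> L0 miss  d=D]
2: W B4 -> L0 hit  d=D]
3: R B2 -> L0 miss wb->B4  d=-]
4: R B2 -> L0 hit  d=-]
5: W B0 -> L0 miss  d=D]
6: W B0 -> L0 hit  d=D]
7: R B0 -> L0 hit  d=D]
8: R B0 -> L0 hit  d=D]
9: R B5 -> L1 miss  d=-]
10: R B4 -> L0 miss wb->B0  d=-]

WB = [4, 0]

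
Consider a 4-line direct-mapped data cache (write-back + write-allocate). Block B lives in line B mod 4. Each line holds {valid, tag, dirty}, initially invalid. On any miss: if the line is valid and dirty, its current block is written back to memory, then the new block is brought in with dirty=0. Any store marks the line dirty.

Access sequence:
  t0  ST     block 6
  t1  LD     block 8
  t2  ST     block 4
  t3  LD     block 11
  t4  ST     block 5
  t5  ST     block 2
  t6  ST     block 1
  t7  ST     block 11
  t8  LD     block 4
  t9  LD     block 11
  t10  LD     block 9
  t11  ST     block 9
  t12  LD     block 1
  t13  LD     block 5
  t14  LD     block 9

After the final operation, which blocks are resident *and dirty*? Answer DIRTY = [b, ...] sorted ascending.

  0 | W B6 → L2 miss [D]
  1 | R B8 → L0 miss [-]
  2 | W B4 → L0 miss [D]
  3 | R B11 → L3 miss [-]
  4 | W B5 → L1 miss [D]
  5 | W B2 → L2 miss wb→B6 [D]
  6 | W B1 → L1 miss wb→B5 [D]
  7 | W B11 → L3 hit [D]
  8 | R B4 → L0 hit [D]
  9 | R B11 → L3 hit [D]
  10 | R B9 → L1 miss wb→B1 [-]
  11 | W B9 → L1 hit [D]
  12 | R B1 → L1 miss wb→B9 [-]
  13 | R B5 → L1 miss [-]
  14 | R B9 → L1 miss [-]

DIRTY = [2, 4, 11]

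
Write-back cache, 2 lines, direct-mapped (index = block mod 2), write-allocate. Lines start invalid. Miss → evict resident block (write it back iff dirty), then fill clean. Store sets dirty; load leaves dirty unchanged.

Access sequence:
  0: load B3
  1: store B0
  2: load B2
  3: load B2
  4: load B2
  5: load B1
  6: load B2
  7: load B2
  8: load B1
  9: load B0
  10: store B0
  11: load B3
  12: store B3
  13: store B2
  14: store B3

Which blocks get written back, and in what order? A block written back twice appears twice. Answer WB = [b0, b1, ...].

  0 | R B3 → L1 miss [-]
  1 | W B0 → L0 miss [D]
  2 | R B2 → L0 miss wb→B0 [-]
  3 | R B2 → L0 hit [-]
  4 | R B2 → L0 hit [-]
  5 | R B1 → L1 miss [-]
  6 | R B2 → L0 hit [-]
  7 | R B2 → L0 hit [-]
  8 | R B1 → L1 hit [-]
  9 | R B0 → L0 miss [-]
  10 | W B0 → L0 hit [D]
  11 | R B3 → L1 miss [-]
  12 | W B3 → L1 hit [D]
  13 | W B2 → L0 miss wb→B0 [D]
  14 | W B3 → L1 hit [D]

WB = [0, 0]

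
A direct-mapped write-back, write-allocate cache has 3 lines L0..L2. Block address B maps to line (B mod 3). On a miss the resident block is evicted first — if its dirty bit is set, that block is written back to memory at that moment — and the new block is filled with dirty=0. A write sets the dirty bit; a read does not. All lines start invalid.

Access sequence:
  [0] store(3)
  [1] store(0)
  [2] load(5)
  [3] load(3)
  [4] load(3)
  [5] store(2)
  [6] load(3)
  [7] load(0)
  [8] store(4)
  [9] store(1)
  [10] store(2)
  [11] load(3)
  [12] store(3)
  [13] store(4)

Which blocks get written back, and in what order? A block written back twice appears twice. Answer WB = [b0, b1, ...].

WB = [3, 0, 4, 1]

0: W B3 -> L0 miss  d=D]
1: W B0 -> L0 miss wb->B3  d=D]
2: R B5 -> L2 miss  d=-]
3: R B3 -> L0 miss wb->B0  d=-]
4: R B3 -> L0 hit  d=-]
5: W B2 -> L2 miss  d=D]
6: R B3 -> L0 hit  d=-]
7: R B0 -> L0 miss  d=-]
8: W B4 -> L1 miss  d=D]
9: W B1 -> L1 miss wb->B4  d=D]
10: W B2 -> L2 hit  d=D]
11: R B3 -> L0 miss  d=-]
12: W B3 -> L0 hit  d=D]
13: W B4 -> L1 miss wb->B1  d=D]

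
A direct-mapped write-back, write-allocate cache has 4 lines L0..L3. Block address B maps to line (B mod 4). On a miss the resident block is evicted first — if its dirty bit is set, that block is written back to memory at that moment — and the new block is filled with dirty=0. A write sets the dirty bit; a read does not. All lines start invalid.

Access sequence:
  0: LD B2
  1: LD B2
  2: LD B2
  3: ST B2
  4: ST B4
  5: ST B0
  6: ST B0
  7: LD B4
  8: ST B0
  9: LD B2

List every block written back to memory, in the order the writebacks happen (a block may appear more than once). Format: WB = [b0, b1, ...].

0: R B2 → L2 miss [-]
1: R B2 → L2 hit [-]
2: R B2 → L2 hit [-]
3: W B2 → L2 hit [D]
4: W B4 → L0 miss [D]
5: W B0 → L0 miss wb→B4 [D]
6: W B0 → L0 hit [D]
7: R B4 → L0 miss wb→B0 [-]
8: W B0 → L0 miss [D]
9: R B2 → L2 hit [D]

WB = [4, 0]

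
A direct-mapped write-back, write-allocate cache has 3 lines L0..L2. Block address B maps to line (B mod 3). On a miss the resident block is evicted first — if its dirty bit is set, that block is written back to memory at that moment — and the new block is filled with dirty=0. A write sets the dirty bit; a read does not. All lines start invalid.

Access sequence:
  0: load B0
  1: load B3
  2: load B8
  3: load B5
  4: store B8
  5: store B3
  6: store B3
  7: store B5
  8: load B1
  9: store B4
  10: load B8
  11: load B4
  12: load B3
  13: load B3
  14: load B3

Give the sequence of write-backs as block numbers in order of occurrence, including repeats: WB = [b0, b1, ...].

0: R B0 → L0 miss [-]
1: R B3 → L0 miss [-]
2: R B8 → L2 miss [-]
3: R B5 → L2 miss [-]
4: W B8 → L2 miss [D]
5: W B3 → L0 hit [D]
6: W B3 → L0 hit [D]
7: W B5 → L2 miss wb→B8 [D]
8: R B1 → L1 miss [-]
9: W B4 → L1 miss [D]
10: R B8 → L2 miss wb→B5 [-]
11: R B4 → L1 hit [D]
12: R B3 → L0 hit [D]
13: R B3 → L0 hit [D]
14: R B3 → L0 hit [D]

WB = [8, 5]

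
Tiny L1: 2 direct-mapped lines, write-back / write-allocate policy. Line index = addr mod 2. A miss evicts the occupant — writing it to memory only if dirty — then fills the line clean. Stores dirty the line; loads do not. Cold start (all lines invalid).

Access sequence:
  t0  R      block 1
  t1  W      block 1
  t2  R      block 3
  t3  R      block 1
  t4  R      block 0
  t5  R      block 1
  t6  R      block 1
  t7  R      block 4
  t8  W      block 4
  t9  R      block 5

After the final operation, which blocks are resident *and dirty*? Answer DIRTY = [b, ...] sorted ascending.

0: R B1 -> L1 miss  d=-]
1: W B1 -> L1 hit  d=D]
2: R B3 -> L1 miss wb->B1  d=-]
3: R B1 -> L1 miss  d=-]
4: R B0 -> L0 miss  d=-]
5: R B1 -> L1 hit  d=-]
6: R B1 -> L1 hit  d=-]
7: R B4 -> L0 miss  d=-]
8: W B4 -> L0 hit  d=D]
9: R B5 -> L1 miss  d=-]

DIRTY = [4]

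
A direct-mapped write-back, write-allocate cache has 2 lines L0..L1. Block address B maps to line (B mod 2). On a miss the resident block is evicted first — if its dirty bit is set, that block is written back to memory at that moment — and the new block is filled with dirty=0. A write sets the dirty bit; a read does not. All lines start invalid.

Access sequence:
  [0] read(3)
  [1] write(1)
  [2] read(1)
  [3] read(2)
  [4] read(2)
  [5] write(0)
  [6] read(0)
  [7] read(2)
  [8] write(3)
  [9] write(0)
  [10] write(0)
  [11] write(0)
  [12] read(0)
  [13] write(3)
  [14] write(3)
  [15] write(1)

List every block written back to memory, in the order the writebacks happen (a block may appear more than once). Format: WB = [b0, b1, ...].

WB = [0, 1, 3]

0: R B3 → L1 miss [-]
1: W B1 → L1 miss [D]
2: R B1 → L1 hit [D]
3: R B2 → L0 miss [-]
4: R B2 → L0 hit [-]
5: W B0 → L0 miss [D]
6: R B0 → L0 hit [D]
7: R B2 → L0 miss wb→B0 [-]
8: W B3 → L1 miss wb→B1 [D]
9: W B0 → L0 miss [D]
10: W B0 → L0 hit [D]
11: W B0 → L0 hit [D]
12: R B0 → L0 hit [D]
13: W B3 → L1 hit [D]
14: W B3 → L1 hit [D]
15: W B1 → L1 miss wb→B3 [D]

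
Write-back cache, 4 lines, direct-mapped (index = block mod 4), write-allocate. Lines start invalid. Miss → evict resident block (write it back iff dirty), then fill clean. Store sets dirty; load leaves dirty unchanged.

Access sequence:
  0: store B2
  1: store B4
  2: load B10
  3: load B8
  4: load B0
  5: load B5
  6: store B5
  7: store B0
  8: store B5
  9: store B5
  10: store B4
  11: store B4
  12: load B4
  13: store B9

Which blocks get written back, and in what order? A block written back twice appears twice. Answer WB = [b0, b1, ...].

WB = [2, 4, 0, 5]

0: W B2 -> L2 miss  d=D]
1: W B4 -> L0 miss  d=D]
2: R B10 -> L2 miss wb->B2  d=-]
3: R B8 -> L0 miss wb->B4  d=-]
4: R B0 -> L0 miss  d=-]
5: R B5 -> L1 miss  d=-]
6: W B5 -> L1 hit  d=D]
7: W B0 -> L0 hit  d=D]
8: W B5 -> L1 hit  d=D]
9: W B5 -> L1 hit  d=D]
10: W B4 -> L0 miss wb->B0  d=D]
11: W B4 -> L0 hit  d=D]
12: R B4 -> L0 hit  d=D]
13: W B9 -> L1 miss wb->B5  d=D]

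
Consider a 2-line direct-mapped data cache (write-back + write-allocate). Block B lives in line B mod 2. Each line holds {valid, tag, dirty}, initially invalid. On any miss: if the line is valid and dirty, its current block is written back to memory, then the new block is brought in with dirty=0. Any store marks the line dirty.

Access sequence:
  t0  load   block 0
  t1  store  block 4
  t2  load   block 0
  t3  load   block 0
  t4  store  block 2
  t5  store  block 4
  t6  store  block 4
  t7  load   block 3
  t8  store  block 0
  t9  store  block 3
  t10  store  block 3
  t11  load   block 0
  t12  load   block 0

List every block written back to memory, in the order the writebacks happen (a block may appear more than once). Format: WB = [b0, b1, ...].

WB = [4, 2, 4]

  0 | R B0 → L0 miss [-]
  1 | W B4 → L0 miss [D]
  2 | R B0 → L0 miss wb→B4 [-]
  3 | R B0 → L0 hit [-]
  4 | W B2 → L0 miss [D]
  5 | W B4 → L0 miss wb→B2 [D]
  6 | W B4 → L0 hit [D]
  7 | R B3 → L1 miss [-]
  8 | W B0 → L0 miss wb→B4 [D]
  9 | W B3 → L1 hit [D]
  10 | W B3 → L1 hit [D]
  11 | R B0 → L0 hit [D]
  12 | R B0 → L0 hit [D]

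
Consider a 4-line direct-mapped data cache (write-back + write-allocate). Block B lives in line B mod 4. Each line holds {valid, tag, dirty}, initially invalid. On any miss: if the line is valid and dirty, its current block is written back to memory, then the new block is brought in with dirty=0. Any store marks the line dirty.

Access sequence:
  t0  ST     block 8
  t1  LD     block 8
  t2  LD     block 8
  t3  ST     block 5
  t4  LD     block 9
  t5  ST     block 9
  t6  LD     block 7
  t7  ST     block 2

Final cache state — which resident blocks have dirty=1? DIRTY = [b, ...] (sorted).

DIRTY = [2, 8, 9]

0: W B8 → L0 miss [D]
1: R B8 → L0 hit [D]
2: R B8 → L0 hit [D]
3: W B5 → L1 miss [D]
4: R B9 → L1 miss wb→B5 [-]
5: W B9 → L1 hit [D]
6: R B7 → L3 miss [-]
7: W B2 → L2 miss [D]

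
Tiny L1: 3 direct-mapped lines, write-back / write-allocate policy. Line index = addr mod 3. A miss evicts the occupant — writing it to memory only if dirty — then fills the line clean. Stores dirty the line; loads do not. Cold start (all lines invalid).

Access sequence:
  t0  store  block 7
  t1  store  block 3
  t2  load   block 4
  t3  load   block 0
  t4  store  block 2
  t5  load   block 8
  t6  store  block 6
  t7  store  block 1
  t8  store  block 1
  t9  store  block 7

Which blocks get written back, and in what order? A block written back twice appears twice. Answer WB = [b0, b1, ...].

0: W B7 -> L1 miss  d=D]
1: W B3 -> L0 miss  d=D]
2: R B4 -> L1 miss wb->B7  d=-]
3: R B0 -> L0 miss wb->B3  d=-]
4: W B2 -> L2 miss  d=D]
5: R B8 -> L2 miss wb->B2  d=-]
6: W B6 -> L0 miss  d=D]
7: W B1 -> L1 miss  d=D]
8: W B1 -> L1 hit  d=D]
9: W B7 -> L1 miss wb->B1  d=D]

WB = [7, 3, 2, 1]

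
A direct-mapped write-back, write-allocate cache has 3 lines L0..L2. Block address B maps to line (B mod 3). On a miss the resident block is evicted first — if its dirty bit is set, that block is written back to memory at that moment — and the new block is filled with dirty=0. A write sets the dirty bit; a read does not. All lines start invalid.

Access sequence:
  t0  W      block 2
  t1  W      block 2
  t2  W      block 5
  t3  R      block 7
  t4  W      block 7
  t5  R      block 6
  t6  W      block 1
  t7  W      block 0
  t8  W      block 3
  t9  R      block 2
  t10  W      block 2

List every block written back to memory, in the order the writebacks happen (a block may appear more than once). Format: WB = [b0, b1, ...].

0: W B2 → L2 miss [D]
1: W B2 → L2 hit [D]
2: W B5 → L2 miss wb→B2 [D]
3: R B7 → L1 miss [-]
4: W B7 → L1 hit [D]
5: R B6 → L0 miss [-]
6: W B1 → L1 miss wb→B7 [D]
7: W B0 → L0 miss [D]
8: W B3 → L0 miss wb→B0 [D]
9: R B2 → L2 miss wb→B5 [-]
10: W B2 → L2 hit [D]

WB = [2, 7, 0, 5]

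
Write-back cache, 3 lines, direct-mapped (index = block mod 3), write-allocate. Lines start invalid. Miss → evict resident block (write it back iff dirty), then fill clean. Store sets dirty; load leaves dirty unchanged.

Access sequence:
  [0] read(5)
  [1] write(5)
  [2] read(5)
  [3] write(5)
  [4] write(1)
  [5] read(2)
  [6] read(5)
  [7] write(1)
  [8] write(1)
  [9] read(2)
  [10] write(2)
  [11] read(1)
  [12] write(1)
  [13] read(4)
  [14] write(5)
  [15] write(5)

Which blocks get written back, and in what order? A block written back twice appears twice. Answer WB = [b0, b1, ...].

  0 | R B5 → L2 miss [-]
  1 | W B5 → L2 hit [D]
  2 | R B5 → L2 hit [D]
  3 | W B5 → L2 hit [D]
  4 | W B1 → L1 miss [D]
  5 | R B2 → L2 miss wb→B5 [-]
  6 | R B5 → L2 miss [-]
  7 | W B1 → L1 hit [D]
  8 | W B1 → L1 hit [D]
  9 | R B2 → L2 miss [-]
  10 | W B2 → L2 hit [D]
  11 | R B1 → L1 hit [D]
  12 | W B1 → L1 hit [D]
  13 | R B4 → L1 miss wb→B1 [-]
  14 | W B5 → L2 miss wb→B2 [D]
  15 | W B5 → L2 hit [D]

WB = [5, 1, 2]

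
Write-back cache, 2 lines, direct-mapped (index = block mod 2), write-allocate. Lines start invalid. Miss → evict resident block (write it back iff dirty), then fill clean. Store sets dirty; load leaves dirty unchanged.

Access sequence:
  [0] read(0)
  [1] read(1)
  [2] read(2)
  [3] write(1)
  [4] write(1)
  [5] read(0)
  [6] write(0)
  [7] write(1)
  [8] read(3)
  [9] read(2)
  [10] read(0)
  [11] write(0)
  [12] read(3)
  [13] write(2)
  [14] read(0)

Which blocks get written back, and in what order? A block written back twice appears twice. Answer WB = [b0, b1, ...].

WB = [1, 0, 0, 2]

0: R B0 → L0 miss [-]
1: R B1 → L1 miss [-]
2: R B2 → L0 miss [-]
3: W B1 → L1 hit [D]
4: W B1 → L1 hit [D]
5: R B0 → L0 miss [-]
6: W B0 → L0 hit [D]
7: W B1 → L1 hit [D]
8: R B3 → L1 miss wb→B1 [-]
9: R B2 → L0 miss wb→B0 [-]
10: R B0 → L0 miss [-]
11: W B0 → L0 hit [D]
12: R B3 → L1 hit [-]
13: W B2 → L0 miss wb→B0 [D]
14: R B0 → L0 miss wb→B2 [-]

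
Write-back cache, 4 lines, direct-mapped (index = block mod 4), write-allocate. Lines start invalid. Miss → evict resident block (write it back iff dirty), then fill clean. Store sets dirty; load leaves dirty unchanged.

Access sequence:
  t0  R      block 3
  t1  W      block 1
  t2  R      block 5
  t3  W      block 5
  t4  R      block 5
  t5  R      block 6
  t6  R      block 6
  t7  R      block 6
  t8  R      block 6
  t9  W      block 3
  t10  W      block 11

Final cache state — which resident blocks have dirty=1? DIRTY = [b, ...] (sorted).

0: R B3 -> L3 miss  d=-]
1: W B1 -> L1 miss  d=D]
2: R B5 -> L1 miss wb->B1  d=-]
3: W B5 -> L1 hit  d=D]
4: R B5 -> L1 hit  d=D]
5: R B6 -> L2 miss  d=-]
6: R B6 -> L2 hit  d=-]
7: R B6 -> L2 hit  d=-]
8: R B6 -> L2 hit  d=-]
9: W B3 -> L3 hit  d=D]
10: W B11 -> L3 miss wb->B3  d=D]

DIRTY = [5, 11]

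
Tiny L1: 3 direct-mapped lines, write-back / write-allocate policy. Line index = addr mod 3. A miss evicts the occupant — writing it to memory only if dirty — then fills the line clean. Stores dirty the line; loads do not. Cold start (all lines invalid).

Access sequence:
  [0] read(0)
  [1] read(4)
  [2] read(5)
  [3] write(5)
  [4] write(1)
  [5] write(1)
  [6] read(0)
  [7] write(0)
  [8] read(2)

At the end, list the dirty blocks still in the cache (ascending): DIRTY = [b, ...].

DIRTY = [0, 1]

0: R B0 -> L0 miss  d=-]
1: R B4 -> L1 miss  d=-]
2: R B5 -> L2 miss  d=-]
3: W B5 -> L2 hit  d=D]
4: W B1 -> L1 miss  d=D]
5: W B1 -> L1 hit  d=D]
6: R B0 -> L0 hit  d=-]
7: W B0 -> L0 hit  d=D]
8: R B2 -> L2 miss wb->B5  d=-]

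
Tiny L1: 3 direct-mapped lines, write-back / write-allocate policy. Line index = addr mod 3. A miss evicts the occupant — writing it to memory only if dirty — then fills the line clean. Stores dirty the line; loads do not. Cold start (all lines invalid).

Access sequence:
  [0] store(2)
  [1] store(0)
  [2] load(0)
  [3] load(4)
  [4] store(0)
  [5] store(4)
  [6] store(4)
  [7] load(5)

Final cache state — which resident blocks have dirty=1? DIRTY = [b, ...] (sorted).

0: W B2 → L2 miss [D]
1: W B0 → L0 miss [D]
2: R B0 → L0 hit [D]
3: R B4 → L1 miss [-]
4: W B0 → L0 hit [D]
5: W B4 → L1 hit [D]
6: W B4 → L1 hit [D]
7: R B5 → L2 miss wb→B2 [-]

DIRTY = [0, 4]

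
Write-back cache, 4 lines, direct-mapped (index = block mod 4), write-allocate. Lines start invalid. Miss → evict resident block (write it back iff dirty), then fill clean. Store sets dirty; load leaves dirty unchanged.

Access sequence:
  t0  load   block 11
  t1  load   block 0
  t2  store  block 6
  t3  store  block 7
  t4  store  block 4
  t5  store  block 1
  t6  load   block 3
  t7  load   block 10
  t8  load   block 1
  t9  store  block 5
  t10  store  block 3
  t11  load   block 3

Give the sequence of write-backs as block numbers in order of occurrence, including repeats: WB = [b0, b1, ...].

  0 | R B11 → L3 miss [-]
  1 | R B0 → L0 miss [-]
  2 | W B6 → L2 miss [D]
  3 | W B7 → L3 miss [D]
  4 | W B4 → L0 miss [D]
  5 | W B1 → L1 miss [D]
  6 | R B3 → L3 miss wb→B7 [-]
  7 | R B10 → L2 miss wb→B6 [-]
  8 | R B1 → L1 hit [D]
  9 | W B5 → L1 miss wb→B1 [D]
  10 | W B3 → L3 hit [D]
  11 | R B3 → L3 hit [D]

WB = [7, 6, 1]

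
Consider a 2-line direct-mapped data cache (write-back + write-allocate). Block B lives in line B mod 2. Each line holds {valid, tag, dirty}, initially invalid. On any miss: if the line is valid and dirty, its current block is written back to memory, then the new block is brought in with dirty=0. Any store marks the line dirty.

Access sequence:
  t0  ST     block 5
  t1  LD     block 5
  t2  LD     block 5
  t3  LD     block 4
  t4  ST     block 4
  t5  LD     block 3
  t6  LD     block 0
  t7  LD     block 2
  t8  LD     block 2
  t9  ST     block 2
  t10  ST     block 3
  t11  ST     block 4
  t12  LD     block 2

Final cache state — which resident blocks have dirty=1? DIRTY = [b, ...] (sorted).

DIRTY = [3]

0: W B5 → L1 miss [D]
1: R B5 → L1 hit [D]
2: R B5 → L1 hit [D]
3: R B4 → L0 miss [-]
4: W B4 → L0 hit [D]
5: R B3 → L1 miss wb→B5 [-]
6: R B0 → L0 miss wb→B4 [-]
7: R B2 → L0 miss [-]
8: R B2 → L0 hit [-]
9: W B2 → L0 hit [D]
10: W B3 → L1 hit [D]
11: W B4 → L0 miss wb→B2 [D]
12: R B2 → L0 miss wb→B4 [-]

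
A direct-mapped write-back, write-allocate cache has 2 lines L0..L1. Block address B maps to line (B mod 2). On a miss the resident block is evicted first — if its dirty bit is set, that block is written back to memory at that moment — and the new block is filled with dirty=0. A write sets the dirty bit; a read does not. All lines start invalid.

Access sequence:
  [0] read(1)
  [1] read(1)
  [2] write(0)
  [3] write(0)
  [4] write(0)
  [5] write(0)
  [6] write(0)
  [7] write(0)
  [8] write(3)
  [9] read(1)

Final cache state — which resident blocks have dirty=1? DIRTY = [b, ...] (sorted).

0: R B1 → L1 miss [-]
1: R B1 → L1 hit [-]
2: W B0 → L0 miss [D]
3: W B0 → L0 hit [D]
4: W B0 → L0 hit [D]
5: W B0 → L0 hit [D]
6: W B0 → L0 hit [D]
7: W B0 → L0 hit [D]
8: W B3 → L1 miss [D]
9: R B1 → L1 miss wb→B3 [-]

DIRTY = [0]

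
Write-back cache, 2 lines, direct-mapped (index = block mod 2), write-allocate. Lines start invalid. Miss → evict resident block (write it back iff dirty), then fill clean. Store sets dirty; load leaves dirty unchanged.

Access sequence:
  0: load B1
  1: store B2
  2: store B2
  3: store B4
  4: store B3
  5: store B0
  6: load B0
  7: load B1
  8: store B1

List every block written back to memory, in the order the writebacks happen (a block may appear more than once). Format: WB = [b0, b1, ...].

WB = [2, 4, 3]

0: R B1 → L1 miss [-]
1: W B2 → L0 miss [D]
2: W B2 → L0 hit [D]
3: W B4 → L0 miss wb→B2 [D]
4: W B3 → L1 miss [D]
5: W B0 → L0 miss wb→B4 [D]
6: R B0 → L0 hit [D]
7: R B1 → L1 miss wb→B3 [-]
8: W B1 → L1 hit [D]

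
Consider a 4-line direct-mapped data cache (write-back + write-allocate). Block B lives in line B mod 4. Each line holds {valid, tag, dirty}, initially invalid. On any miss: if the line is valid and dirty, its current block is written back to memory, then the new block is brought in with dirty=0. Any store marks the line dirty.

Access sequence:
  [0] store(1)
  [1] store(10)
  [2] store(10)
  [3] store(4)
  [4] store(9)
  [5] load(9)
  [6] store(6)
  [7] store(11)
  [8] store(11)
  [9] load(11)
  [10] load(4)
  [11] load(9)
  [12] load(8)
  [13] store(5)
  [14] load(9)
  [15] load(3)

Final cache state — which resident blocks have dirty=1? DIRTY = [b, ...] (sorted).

0: W B1 → L1 miss [D]
1: W B10 → L2 miss [D]
2: W B10 → L2 hit [D]
3: W B4 → L0 miss [D]
4: W B9 → L1 miss wb→B1 [D]
5: R B9 → L1 hit [D]
6: W B6 → L2 miss wb→B10 [D]
7: W B11 → L3 miss [D]
8: W B11 → L3 hit [D]
9: R B11 → L3 hit [D]
10: R B4 → L0 hit [D]
11: R B9 → L1 hit [D]
12: R B8 → L0 miss wb→B4 [-]
13: W B5 → L1 miss wb→B9 [D]
14: R B9 → L1 miss wb→B5 [-]
15: R B3 → L3 miss wb→B11 [-]

DIRTY = [6]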